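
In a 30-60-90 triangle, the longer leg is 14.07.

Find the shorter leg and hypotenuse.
In a 30-60-90 triangle the sides are in ratio 1 : √3 : 2, so short leg = long leg/√3 and hypotenuse = 2·(short leg).
Short leg = 14.07/√3 ≈ 14.07/1.73205 ≈ 8.12332
Hypotenuse = 2·8.12332 ≈ 16.2466

Short leg = 8.123, Hypotenuse = 16.25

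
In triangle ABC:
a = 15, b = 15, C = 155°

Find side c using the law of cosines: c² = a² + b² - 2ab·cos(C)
c² = 15² + 15² − 2·15·15·cos(155°)
cos(155°) ≈ -0.906308
c² ≈ 225 + 225 − 450·(-0.906308) ≈ 450 + 407.839 ≈ 857.839
c ≈ √857.839 ≈ 29.2889

c = 29.29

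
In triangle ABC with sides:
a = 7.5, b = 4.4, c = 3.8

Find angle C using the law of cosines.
c² = a² + b² − 2ab·cos(C)  ⇒  cos(C) = (a² + b² − c²)/(2ab)
cos(C) = (7.5² + 4.4² − 3.8²)/(2·7.5·4.4) = (56.25 + 19.36 − 14.44)/66 = 61.17/66 ≈ 0.926818
C = arccos(0.926818) ≈ 22.0559°

C = 22.06°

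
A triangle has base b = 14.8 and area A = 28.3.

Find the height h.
A = ½·b·h  ⇒  h = 2A/b = 2·28.3/14.8 = 56.6/14.8 ≈ 3.82432

h = 3.824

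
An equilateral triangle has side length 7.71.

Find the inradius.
r = Area/s with s the semi-perimeter.
Area = (√3/4)·7.71² = (√3/4)·59.4441 ≈ 0.433013·59.4441 ≈ 25.7401
s = 3·7.71/2 = 11.565
r ≈ 25.7401/11.565 ≈ 2.22569
(Equivalently r = side/(2√3) = 7.71/3.4641 ≈ 2.22569.)

r = 2.226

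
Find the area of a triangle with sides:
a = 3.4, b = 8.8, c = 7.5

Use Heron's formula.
s = (3.4 + 8.8 + 7.5)/2 = 19.7/2 = 9.85
s − a = 6.45, s − b = 1.05, s − c = 2.35
s(s−a)(s−b)(s−c) = 9.85·6.45·1.05·2.35 ≈ 156.766
Area = √156.766 ≈ 12.5206

Area = 12.52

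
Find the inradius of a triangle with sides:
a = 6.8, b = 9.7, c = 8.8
r = Area/s where s is the semi-perimeter.
s = (6.8 + 9.7 + 8.8)/2 = 25.3/2 = 12.65
Area = √(s(s−a)(s−b)(s−c)) = √(12.65·5.85·2.95·3.85) ≈ √840.483 ≈ 28.9911
r ≈ 28.9911/12.65 ≈ 2.29179

r = 2.292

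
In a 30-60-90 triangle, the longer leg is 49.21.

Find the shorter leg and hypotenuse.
In a 30-60-90 triangle the sides are in ratio 1 : √3 : 2, so short leg = long leg/√3 and hypotenuse = 2·(short leg).
Short leg = 49.21/√3 ≈ 49.21/1.73205 ≈ 28.4114
Hypotenuse = 2·28.4114 ≈ 56.8228

Short leg = 28.41, Hypotenuse = 56.82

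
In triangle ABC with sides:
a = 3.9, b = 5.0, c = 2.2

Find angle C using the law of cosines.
c² = a² + b² − 2ab·cos(C)  ⇒  cos(C) = (a² + b² − c²)/(2ab)
cos(C) = (3.9² + 5.0² − 2.2²)/(2·3.9·5.0) = (15.21 + 25 − 4.84)/39 = 35.37/39 ≈ 0.906923
C = arccos(0.906923) ≈ 24.9165°

C = 24.92°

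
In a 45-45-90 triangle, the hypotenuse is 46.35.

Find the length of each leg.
In a 45-45-90 triangle hypotenuse = leg·√2, so leg = hypotenuse/√2.
Leg = 46.35/√2 ≈ 46.35/1.41421 ≈ 32.7744

Each leg = 32.77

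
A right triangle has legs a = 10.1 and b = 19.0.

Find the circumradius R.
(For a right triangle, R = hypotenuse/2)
Hypotenuse c = √(a² + b²) = √(102.01 + 361) = √463.01 ≈ 21.5177
R = c/2 ≈ 21.5177/2 ≈ 10.7588

R = 10.76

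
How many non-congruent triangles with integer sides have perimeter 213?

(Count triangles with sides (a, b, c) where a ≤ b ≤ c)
Let a ≤ b ≤ c with a + b + c = 213. The only binding inequality is a + b > c, i.e. 213 − c > c, so c < 213/2; and c ≥ 213/3 since c is the largest side.
So 71 ≤ c ≤ 106. For each c, b runs from ⌈(213 − c)/2⌉ up to c (then a = 213 − b − c satisfies 1 ≤ a ≤ b automatically), giving c − ⌈(213 − c)/2⌉ + 1 choices.
Summing over c: 1 + 2 + 4 + 5 + … + 52 + 53  (36 terms, c = 71, …, 106) = 972
Check (closed form: nearest integer to p²/48 for even p, (p+3)²/48 for odd p): (213+3)²/48 = 216²/48 = 46656/48 ≈ 972.00 → 972

972 triangles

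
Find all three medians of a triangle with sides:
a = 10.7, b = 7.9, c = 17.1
Median formula: m_a = ½√(2b² + 2c² − a²) (and cyclically). a² = 114.49, b² = 62.41, c² = 292.41.
m_a = ½√(2·62.41 + 2·292.41 − 114.49) = ½√595.15 ≈ ½·24.3957 ≈ 12.1978
m_b = ½√(2·114.49 + 2·292.41 − 62.41) = ½√751.39 ≈ ½·27.4115 ≈ 13.7057
m_c = ½√(2·114.49 + 2·62.41 − 292.41) = ½√61.39 ≈ ½·7.83518 ≈ 3.91759

m_a = 12.2, m_b = 13.71, m_c = 3.918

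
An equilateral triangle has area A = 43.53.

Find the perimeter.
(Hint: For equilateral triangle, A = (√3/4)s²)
A = (√3/4)s²  ⇒  s² = 4A/√3 = 4·43.53/√3 = 174.12/1.73205 ≈ 100.528
s ≈ √100.528 ≈ 10.0264
Perimeter = 3s ≈ 3·10.0264 ≈ 30.0791

Perimeter = 30.08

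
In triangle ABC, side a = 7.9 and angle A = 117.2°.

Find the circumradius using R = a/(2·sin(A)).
R = a/(2·sin(A)) = 7.9/(2·sin(117.2°))
sin(117.2°) ≈ 0.889416
R ≈ 7.9/(2·0.889416) = 7.9/1.77883 ≈ 4.44111

R = 4.441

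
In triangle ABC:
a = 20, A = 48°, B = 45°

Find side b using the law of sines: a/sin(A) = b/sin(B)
a/sin(A) = b/sin(B)  ⇒  b = a·sin(B)/sin(A) = 20·sin(45°)/sin(48°)
sin(45°) ≈ 0.707107, sin(48°) ≈ 0.743145
b ≈ 20·0.707107/0.743145 ≈ 14.1421/0.743145 ≈ 19.0301

b = 19.03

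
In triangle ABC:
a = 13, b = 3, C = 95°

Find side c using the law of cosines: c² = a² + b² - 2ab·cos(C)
c² = 13² + 3² − 2·13·3·cos(95°)
cos(95°) ≈ -0.0871557
c² ≈ 169 + 9 − 78·(-0.0871557) ≈ 178 + 6.79815 ≈ 184.798
c ≈ √184.798 ≈ 13.594

c = 13.59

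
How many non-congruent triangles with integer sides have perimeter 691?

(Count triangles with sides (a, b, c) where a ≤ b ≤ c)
Let a ≤ b ≤ c with a + b + c = 691. The only binding inequality is a + b > c, i.e. 691 − c > c, so c < 691/2; and c ≥ 691/3 since c is the largest side.
So 231 ≤ c ≤ 345. For each c, b runs from ⌈(691 − c)/2⌉ up to c (then a = 691 − b − c satisfies 1 ≤ a ≤ b automatically), giving c − ⌈(691 − c)/2⌉ + 1 choices.
Summing over c: 2 + 3 + 5 + 6 + … + 171 + 173  (115 terms, c = 231, …, 345) = 10034
Check (closed form: nearest integer to p²/48 for even p, (p+3)²/48 for odd p): (691+3)²/48 = 694²/48 = 481636/48 ≈ 10034.08 → 10034

10034 triangles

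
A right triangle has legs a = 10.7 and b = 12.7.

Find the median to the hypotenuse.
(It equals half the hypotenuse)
Hypotenuse c = √(a² + b²) = √(114.49 + 161.29) = √275.78 ≈ 16.6066
Median to hypotenuse = c/2 ≈ 16.6066/2 ≈ 8.30331

Median = 8.303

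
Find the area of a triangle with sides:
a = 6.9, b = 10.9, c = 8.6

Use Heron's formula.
s = (6.9 + 10.9 + 8.6)/2 = 26.4/2 = 13.2
s − a = 6.3, s − b = 2.3, s − c = 4.6
s(s−a)(s−b)(s−c) = 13.2·6.3·2.3·4.6 ≈ 879.833
Area = √879.833 ≈ 29.662

Area = 29.66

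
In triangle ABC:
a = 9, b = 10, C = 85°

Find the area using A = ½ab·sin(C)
A = ½·a·b·sin(C) = ½·9·10·sin(85°)
sin(85°) ≈ 0.996195
A ≈ ½·90·0.996195 = 45·0.996195 ≈ 44.8288

Area = 44.83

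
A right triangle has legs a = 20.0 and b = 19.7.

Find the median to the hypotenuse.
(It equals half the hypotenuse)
Hypotenuse c = √(a² + b²) = √(400 + 388.09) = √788.09 ≈ 28.0729
Median to hypotenuse = c/2 ≈ 28.0729/2 ≈ 14.0365

Median = 14.04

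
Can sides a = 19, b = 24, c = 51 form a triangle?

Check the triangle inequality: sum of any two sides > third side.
a + b vs c: 19 + 24 = 43 ≤ 51  ✗
a + c vs b: 19 + 51 = 70 > 24  ✓
b + c vs a: 24 + 51 = 75 > 19  ✓

No: 19 + 24 = 43 is not > 51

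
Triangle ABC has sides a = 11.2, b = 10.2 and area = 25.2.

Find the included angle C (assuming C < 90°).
Area = ½·a·b·sin(C)  ⇒  sin(C) = 2·Area/(a·b) = 2·25.2/(11.2·10.2) = 50.4/114.24 ≈ 0.441176
C = arcsin(0.441176) ≈ 26.179° (taking the acute solution since C < 90°)

C = 26.18°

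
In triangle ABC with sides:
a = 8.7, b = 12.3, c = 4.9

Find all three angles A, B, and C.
Law of cosines for each angle (a² = 75.69, b² = 151.29, c² = 24.01):
cos(A) = (b² + c² − a²)/(2bc) = (151.29 + 24.01 − 75.69)/(2·12.3·4.9) = 99.61/120.54 ≈ 0.826365  ⇒  A ≈ 34.2729°
cos(B) = (a² + c² − b²)/(2ac) = (75.69 + 24.01 − 151.29)/(2·8.7·4.9) = -51.59/85.26 ≈ -0.60509  ⇒  B ≈ 127.235°
cos(C) = (a² + b² − c²)/(2ab) = (75.69 + 151.29 − 24.01)/(2·8.7·12.3) = 202.97/214.02 ≈ 0.948369  ⇒  C ≈ 18.4918°
Check: A + B + C ≈ 180°

A = 34.27°, B = 127.2°, C = 18.49°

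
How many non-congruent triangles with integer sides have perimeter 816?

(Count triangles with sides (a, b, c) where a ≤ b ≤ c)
Let a ≤ b ≤ c with a + b + c = 816. The only binding inequality is a + b > c, i.e. 816 − c > c, so c < 816/2; and c ≥ 816/3 since c is the largest side.
So 272 ≤ c ≤ 407. For each c, b runs from ⌈(816 − c)/2⌉ up to c (then a = 816 − b − c satisfies 1 ≤ a ≤ b automatically), giving c − ⌈(816 − c)/2⌉ + 1 choices.
Summing over c: 1 + 2 + 4 + 5 + … + 202 + 203  (136 terms, c = 272, …, 407) = 13872
Check (closed form: nearest integer to p²/48 for even p, (p+3)²/48 for odd p): 816²/48 = 665856/48 ≈ 13872.00 → 13872

13872 triangles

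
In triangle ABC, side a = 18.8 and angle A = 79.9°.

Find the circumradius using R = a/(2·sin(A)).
R = a/(2·sin(A)) = 18.8/(2·sin(79.9°))
sin(79.9°) ≈ 0.984503
R ≈ 18.8/(2·0.984503) = 18.8/1.96901 ≈ 9.54796

R = 9.548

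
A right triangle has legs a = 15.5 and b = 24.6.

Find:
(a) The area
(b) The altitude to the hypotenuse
(a) The legs are perpendicular, so Area = ½·a·b = ½·15.5·24.6 = ½·381.3 = 190.65
(b) Hypotenuse c = √(a² + b²) = √(240.25 + 605.16) = √845.41 ≈ 29.0759
    Area = ½·c·h_c  ⇒  h_c = 2·Area/c = 381.3/29.0759 ≈ 13.1139

Area = 190.65, h_c = 13.11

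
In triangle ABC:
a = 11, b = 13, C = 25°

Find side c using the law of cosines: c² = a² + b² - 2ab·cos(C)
c² = 11² + 13² − 2·11·13·cos(25°)
cos(25°) ≈ 0.906308
c² ≈ 121 + 169 − 286·(0.906308) ≈ 290 − 259.204 ≈ 30.796
c ≈ √30.796 ≈ 5.54941

c = 5.549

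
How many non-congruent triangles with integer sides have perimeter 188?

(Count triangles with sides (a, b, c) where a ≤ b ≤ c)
Let a ≤ b ≤ c with a + b + c = 188. The only binding inequality is a + b > c, i.e. 188 − c > c, so c < 188/2; and c ≥ 188/3 since c is the largest side.
So 63 ≤ c ≤ 93. For each c, b runs from ⌈(188 − c)/2⌉ up to c (then a = 188 − b − c satisfies 1 ≤ a ≤ b automatically), giving c − ⌈(188 − c)/2⌉ + 1 choices.
Summing over c: 1 + 3 + 4 + 6 + … + 45 + 46  (31 terms, c = 63, …, 93) = 736
Check (closed form: nearest integer to p²/48 for even p, (p+3)²/48 for odd p): 188²/48 = 35344/48 ≈ 736.33 → 736

736 triangles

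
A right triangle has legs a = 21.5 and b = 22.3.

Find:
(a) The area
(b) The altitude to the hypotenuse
(a) The legs are perpendicular, so Area = ½·a·b = ½·21.5·22.3 = ½·479.45 = 239.725
(b) Hypotenuse c = √(a² + b²) = √(462.25 + 497.29) = √959.54 ≈ 30.9764
    Area = ½·c·h_c  ⇒  h_c = 2·Area/c = 479.45/30.9764 ≈ 15.4779

Area = 239.725, h_c = 15.48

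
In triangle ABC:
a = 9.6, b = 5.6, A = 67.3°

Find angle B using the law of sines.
a/sin(A) = b/sin(B)  ⇒  sin(B) = b·sin(A)/a = 5.6·sin(67.3°)/9.6
sin(67.3°) ≈ 0.922538
sin(B) ≈ 5.6·0.922538/9.6 ≈ 5.16621/9.6 ≈ 0.538147
B = arcsin(0.538147) ≈ 32.5576°
(Since b ≤ a we need B ≤ A, so the obtuse alternative 180° − 32.5576° ≈ 147.442° is rejected.)

B = 32.56°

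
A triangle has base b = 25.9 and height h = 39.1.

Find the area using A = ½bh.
A = ½·b·h = ½·25.9·39.1 = ½·1012.69 = 506.345

Area = 506.345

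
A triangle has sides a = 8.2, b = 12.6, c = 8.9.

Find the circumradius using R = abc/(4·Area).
First find the area with Heron's formula.
s = (8.2 + 12.6 + 8.9)/2 = 14.85
Area = √(s(s−a)(s−b)(s−c)) = √(14.85·6.65·2.25·5.95) ≈ √1322.05 ≈ 36.36
abc = 8.2·12.6·8.9 = 919.548
R = abc/(4·Area) ≈ 919.548/(4·36.36) = 919.548/145.44 ≈ 6.32253

R = 6.323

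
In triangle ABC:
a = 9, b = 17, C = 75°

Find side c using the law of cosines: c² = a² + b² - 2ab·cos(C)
c² = 9² + 17² − 2·9·17·cos(75°)
cos(75°) ≈ 0.258819
c² ≈ 81 + 289 − 306·(0.258819) ≈ 370 − 79.1986 ≈ 290.801
c ≈ √290.801 ≈ 17.0529

c = 17.05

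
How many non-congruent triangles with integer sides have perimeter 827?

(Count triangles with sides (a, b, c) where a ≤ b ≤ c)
Let a ≤ b ≤ c with a + b + c = 827. The only binding inequality is a + b > c, i.e. 827 − c > c, so c < 827/2; and c ≥ 827/3 since c is the largest side.
So 276 ≤ c ≤ 413. For each c, b runs from ⌈(827 − c)/2⌉ up to c (then a = 827 − b − c satisfies 1 ≤ a ≤ b automatically), giving c − ⌈(827 − c)/2⌉ + 1 choices.
Summing over c: 1 + 3 + 4 + 6 + … + 205 + 207  (138 terms, c = 276, …, 413) = 14352
Check (closed form: nearest integer to p²/48 for even p, (p+3)²/48 for odd p): (827+3)²/48 = 830²/48 = 688900/48 ≈ 14352.08 → 14352

14352 triangles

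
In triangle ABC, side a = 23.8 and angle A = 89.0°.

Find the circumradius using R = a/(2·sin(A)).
R = a/(2·sin(A)) = 23.8/(2·sin(89.0°))
sin(89.0°) ≈ 0.999848
R ≈ 23.8/(2·0.999848) = 23.8/1.9997 ≈ 11.9018

R = 11.9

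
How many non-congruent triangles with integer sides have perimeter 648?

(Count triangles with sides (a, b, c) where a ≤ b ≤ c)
Let a ≤ b ≤ c with a + b + c = 648. The only binding inequality is a + b > c, i.e. 648 − c > c, so c < 648/2; and c ≥ 648/3 since c is the largest side.
So 216 ≤ c ≤ 323. For each c, b runs from ⌈(648 − c)/2⌉ up to c (then a = 648 − b − c satisfies 1 ≤ a ≤ b automatically), giving c − ⌈(648 − c)/2⌉ + 1 choices.
Summing over c: 1 + 2 + 4 + 5 + … + 160 + 161  (108 terms, c = 216, …, 323) = 8748
Check (closed form: nearest integer to p²/48 for even p, (p+3)²/48 for odd p): 648²/48 = 419904/48 ≈ 8748.00 → 8748

8748 triangles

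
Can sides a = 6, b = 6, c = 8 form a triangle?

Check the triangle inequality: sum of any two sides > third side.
a + b vs c: 6 + 6 = 12 > 8  ✓
a + c vs b: 6 + 8 = 14 > 6  ✓
b + c vs a: 6 + 8 = 14 > 6  ✓

Yes, triangle inequality satisfied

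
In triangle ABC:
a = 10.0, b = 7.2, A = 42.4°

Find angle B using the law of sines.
a/sin(A) = b/sin(B)  ⇒  sin(B) = b·sin(A)/a = 7.2·sin(42.4°)/10.0
sin(42.4°) ≈ 0.674302
sin(B) ≈ 7.2·0.674302/10.0 ≈ 4.85498/10.0 ≈ 0.485498
B = arcsin(0.485498) ≈ 29.0451°
(Since b ≤ a we need B ≤ A, so the obtuse alternative 180° − 29.0451° ≈ 150.955° is rejected.)

B = 29.05°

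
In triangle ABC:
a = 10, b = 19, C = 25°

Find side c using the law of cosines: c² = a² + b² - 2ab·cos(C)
c² = 10² + 19² − 2·10·19·cos(25°)
cos(25°) ≈ 0.906308
c² ≈ 100 + 361 − 380·(0.906308) ≈ 461 − 344.397 ≈ 116.603
c ≈ √116.603 ≈ 10.7983

c = 10.8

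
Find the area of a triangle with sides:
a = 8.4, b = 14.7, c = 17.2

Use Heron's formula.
s = (8.4 + 14.7 + 17.2)/2 = 40.3/2 = 20.15
s − a = 11.75, s − b = 5.45, s − c = 2.95
s(s−a)(s−b)(s−c) = 20.15·11.75·5.45·2.95 ≈ 3806.55
Area = √3806.55 ≈ 61.6972

Area = 61.7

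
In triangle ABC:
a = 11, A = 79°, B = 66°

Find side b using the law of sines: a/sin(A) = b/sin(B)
a/sin(A) = b/sin(B)  ⇒  b = a·sin(B)/sin(A) = 11·sin(66°)/sin(79°)
sin(66°) ≈ 0.913545, sin(79°) ≈ 0.981627
b ≈ 11·0.913545/0.981627 ≈ 10.049/0.981627 ≈ 10.2371

b = 10.24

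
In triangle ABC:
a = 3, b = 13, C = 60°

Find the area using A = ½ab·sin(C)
A = ½·a·b·sin(C) = ½·3·13·sin(60°)
sin(60°) ≈ 0.866025
A ≈ ½·39·0.866025 = 19.5·0.866025 ≈ 16.8875

Area = 16.89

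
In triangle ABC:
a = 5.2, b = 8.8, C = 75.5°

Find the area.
Two sides and the included angle (SAS): A = ½·a·b·sin(C) = ½·5.2·8.8·sin(75.5°)
sin(75.5°) ≈ 0.968148
A ≈ ½·45.76·0.968148 = 22.88·0.968148 ≈ 22.1512

Area = 22.15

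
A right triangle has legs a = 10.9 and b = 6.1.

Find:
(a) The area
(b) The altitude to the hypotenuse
(a) The legs are perpendicular, so Area = ½·a·b = ½·10.9·6.1 = ½·66.49 = 33.245
(b) Hypotenuse c = √(a² + b²) = √(118.81 + 37.21) = √156.02 ≈ 12.4908
    Area = ½·c·h_c  ⇒  h_c = 2·Area/c = 66.49/12.4908 ≈ 5.32312

Area = 33.245, h_c = 5.323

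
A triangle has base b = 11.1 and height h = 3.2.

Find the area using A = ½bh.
A = ½·b·h = ½·11.1·3.2 = ½·35.52 = 17.76

Area = 17.76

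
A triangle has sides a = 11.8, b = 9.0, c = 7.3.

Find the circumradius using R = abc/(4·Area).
First find the area with Heron's formula.
s = (11.8 + 9.0 + 7.3)/2 = 14.05
Area = √(s(s−a)(s−b)(s−c)) = √(14.05·2.25·5.05·6.75) ≈ √1077.59 ≈ 32.8267
abc = 11.8·9.0·7.3 = 775.26
R = abc/(4·Area) ≈ 775.26/(4·32.8267) = 775.26/131.307 ≈ 5.90419

R = 5.904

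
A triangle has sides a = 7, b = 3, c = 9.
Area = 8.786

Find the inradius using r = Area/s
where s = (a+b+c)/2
s = (7 + 3 + 9)/2 = 19/2 = 9.5
r = Area/s = 8.786/9.5 ≈ 0.924842

r = 0.9248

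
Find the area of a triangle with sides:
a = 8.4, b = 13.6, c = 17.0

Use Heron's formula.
s = (8.4 + 13.6 + 17.0)/2 = 39/2 = 19.5
s − a = 11.1, s − b = 5.9, s − c = 2.5
s(s−a)(s−b)(s−c) = 19.5·11.1·5.9·2.5 ≈ 3192.64
Area = √3192.64 ≈ 56.5034

Area = 56.5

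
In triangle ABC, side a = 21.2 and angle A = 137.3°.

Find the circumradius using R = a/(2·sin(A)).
R = a/(2·sin(A)) = 21.2/(2·sin(137.3°))
sin(137.3°) ≈ 0.67816
R ≈ 21.2/(2·0.67816) = 21.2/1.35632 ≈ 15.6305

R = 15.63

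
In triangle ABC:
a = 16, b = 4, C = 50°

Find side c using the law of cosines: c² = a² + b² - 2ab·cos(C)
c² = 16² + 4² − 2·16·4·cos(50°)
cos(50°) ≈ 0.642788
c² ≈ 256 + 16 − 128·(0.642788) ≈ 272 − 82.2768 ≈ 189.723
c ≈ √189.723 ≈ 13.774

c = 13.77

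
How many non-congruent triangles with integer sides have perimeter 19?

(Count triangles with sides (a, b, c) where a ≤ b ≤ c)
Let a ≤ b ≤ c with a + b + c = 19. The only binding inequality is a + b > c, i.e. 19 − c > c, so c < 19/2; and c ≥ 19/3 since c is the largest side.
So 7 ≤ c ≤ 9. For each c, b runs from ⌈(19 − c)/2⌉ up to c (then a = 19 − b − c satisfies 1 ≤ a ≤ b automatically), giving c − ⌈(19 − c)/2⌉ + 1 choices.
Summing over c: 2 + 3 + 5 = 10
Check (closed form: nearest integer to p²/48 for even p, (p+3)²/48 for odd p): (19+3)²/48 = 22²/48 = 484/48 ≈ 10.08 → 10

10 triangles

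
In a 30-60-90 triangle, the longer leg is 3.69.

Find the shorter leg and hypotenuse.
In a 30-60-90 triangle the sides are in ratio 1 : √3 : 2, so short leg = long leg/√3 and hypotenuse = 2·(short leg).
Short leg = 3.69/√3 ≈ 3.69/1.73205 ≈ 2.13042
Hypotenuse = 2·2.13042 ≈ 4.26084

Short leg = 2.13, Hypotenuse = 4.261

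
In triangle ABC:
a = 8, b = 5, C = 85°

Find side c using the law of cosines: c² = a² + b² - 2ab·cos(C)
c² = 8² + 5² − 2·8·5·cos(85°)
cos(85°) ≈ 0.0871557
c² ≈ 64 + 25 − 80·(0.0871557) ≈ 89 − 6.97246 ≈ 82.0275
c ≈ √82.0275 ≈ 9.05691

c = 9.057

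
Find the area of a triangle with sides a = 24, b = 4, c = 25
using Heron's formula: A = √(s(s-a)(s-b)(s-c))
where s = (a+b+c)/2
s = (24 + 4 + 25)/2 = 53/2 = 26.5
s − a = 2.5, s − b = 22.5, s − c = 1.5
s(s−a)(s−b)(s−c) = 26.5·2.5·22.5·1.5 = 2235.9375
Area = √2235.9375 ≈ 47.2857

s = 26.5, Area = 47.29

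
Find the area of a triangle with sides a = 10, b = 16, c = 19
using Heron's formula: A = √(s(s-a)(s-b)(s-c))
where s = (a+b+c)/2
s = (10 + 16 + 19)/2 = 45/2 = 22.5
s − a = 12.5, s − b = 6.5, s − c = 3.5
s(s−a)(s−b)(s−c) = 22.5·12.5·6.5·3.5 = 6398.4375
Area = √6398.4375 ≈ 79.9902

s = 22.5, Area = 79.99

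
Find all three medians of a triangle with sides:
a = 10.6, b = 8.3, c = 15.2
Median formula: m_a = ½√(2b² + 2c² − a²) (and cyclically). a² = 112.36, b² = 68.89, c² = 231.04.
m_a = ½√(2·68.89 + 2·231.04 − 112.36) = ½√487.5 ≈ ½·22.0794 ≈ 11.0397
m_b = ½√(2·112.36 + 2·231.04 − 68.89) = ½√617.91 ≈ ½·24.8578 ≈ 12.4289
m_c = ½√(2·112.36 + 2·68.89 − 231.04) = ½√131.46 ≈ ½·11.4656 ≈ 5.7328

m_a = 11.04, m_b = 12.43, m_c = 5.733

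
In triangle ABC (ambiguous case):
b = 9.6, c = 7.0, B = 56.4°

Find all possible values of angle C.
b/sin(B) = c/sin(C)  ⇒  sin(C) = c·sin(B)/b = 7.0·sin(56.4°)/9.6
sin(56.4°) ≈ 0.832921
sin(C) ≈ 7.0·0.832921/9.6 ≈ 5.83045/9.6 ≈ 0.607338
Candidate 1: C₁ = arcsin(0.607338) ≈ 37.3973°  →  A = 180° − 56.4° − 37.3973° ≈ 86.2027° > 0, valid
Candidate 2: C₂ = 180° − C₁ ≈ 142.603°  →  A = 180° − 56.4° − 142.603° ≈ -19.0027° ≤ 0, not a valid triangle

C = 37.4° (one solution)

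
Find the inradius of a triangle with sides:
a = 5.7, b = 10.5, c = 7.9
r = Area/s where s is the semi-perimeter.
s = (5.7 + 10.5 + 7.9)/2 = 24.1/2 = 12.05
Area = √(s(s−a)(s−b)(s−c)) = √(12.05·6.35·1.55·4.15) ≈ √492.199 ≈ 22.1856
r ≈ 22.1856/12.05 ≈ 1.84112

r = 1.841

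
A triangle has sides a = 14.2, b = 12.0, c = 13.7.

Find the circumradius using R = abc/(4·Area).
First find the area with Heron's formula.
s = (14.2 + 12.0 + 13.7)/2 = 19.95
Area = √(s(s−a)(s−b)(s−c)) = √(19.95·5.75·7.95·6.25) ≈ √5699.78 ≈ 75.4969
abc = 14.2·12.0·13.7 = 2334.48
R = abc/(4·Area) ≈ 2334.48/(4·75.4969) = 2334.48/301.987 ≈ 7.73039

R = 7.73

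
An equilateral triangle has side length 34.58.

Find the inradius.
r = Area/s with s the semi-perimeter.
Area = (√3/4)·34.58² = (√3/4)·1195.7764 ≈ 0.433013·1195.7764 ≈ 517.786
s = 3·34.58/2 = 51.87
r ≈ 517.786/51.87 ≈ 9.98239
(Equivalently r = side/(2√3) = 34.58/3.4641 ≈ 9.98239.)

r = 9.982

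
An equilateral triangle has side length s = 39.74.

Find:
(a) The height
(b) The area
(a) The height splits the triangle into two 30-60-90 halves: h = s·√3/2 = 39.74·1.73205/2 ≈ 68.8317/2 ≈ 34.4158
(b) Area = (√3/4)·s² = (√3/4)·39.74² = (√3/4)·1579.2676 ≈ 0.433013·1579.2676 ≈ 683.843

Height = 34.42, Area = 683.8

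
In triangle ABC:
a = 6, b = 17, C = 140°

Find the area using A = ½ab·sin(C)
A = ½·a·b·sin(C) = ½·6·17·sin(140°)
sin(140°) ≈ 0.642788
A ≈ ½·102·0.642788 = 51·0.642788 ≈ 32.7822

Area = 32.78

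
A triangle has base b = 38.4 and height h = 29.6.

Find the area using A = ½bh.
A = ½·b·h = ½·38.4·29.6 = ½·1136.64 = 568.32

Area = 568.32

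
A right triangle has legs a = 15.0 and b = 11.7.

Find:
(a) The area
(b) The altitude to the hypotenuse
(a) The legs are perpendicular, so Area = ½·a·b = ½·15.0·11.7 = ½·175.5 = 87.75
(b) Hypotenuse c = √(a² + b²) = √(225 + 136.89) = √361.89 ≈ 19.0234
    Area = ½·c·h_c  ⇒  h_c = 2·Area/c = 175.5/19.0234 ≈ 9.22548

Area = 87.75, h_c = 9.225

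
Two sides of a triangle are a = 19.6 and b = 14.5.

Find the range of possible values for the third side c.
Triangle inequality: |a − b| < c < a + b
|a − b| = |19.6 − 14.5| = 5.1
a + b = 19.6 + 14.5 = 34.1

5.1 < c < 34.1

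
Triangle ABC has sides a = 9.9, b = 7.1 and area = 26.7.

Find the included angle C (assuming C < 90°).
Area = ½·a·b·sin(C)  ⇒  sin(C) = 2·Area/(a·b) = 2·26.7/(9.9·7.1) = 53.4/70.29 ≈ 0.75971
C = arcsin(0.75971) ≈ 49.4386° (taking the acute solution since C < 90°)

C = 49.44°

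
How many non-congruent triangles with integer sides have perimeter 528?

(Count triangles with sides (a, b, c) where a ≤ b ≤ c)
Let a ≤ b ≤ c with a + b + c = 528. The only binding inequality is a + b > c, i.e. 528 − c > c, so c < 528/2; and c ≥ 528/3 since c is the largest side.
So 176 ≤ c ≤ 263. For each c, b runs from ⌈(528 − c)/2⌉ up to c (then a = 528 − b − c satisfies 1 ≤ a ≤ b automatically), giving c − ⌈(528 − c)/2⌉ + 1 choices.
Summing over c: 1 + 2 + 4 + 5 + … + 130 + 131  (88 terms, c = 176, …, 263) = 5808
Check (closed form: nearest integer to p²/48 for even p, (p+3)²/48 for odd p): 528²/48 = 278784/48 ≈ 5808.00 → 5808

5808 triangles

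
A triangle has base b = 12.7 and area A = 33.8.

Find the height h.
A = ½·b·h  ⇒  h = 2A/b = 2·33.8/12.7 = 67.6/12.7 ≈ 5.32283

h = 5.323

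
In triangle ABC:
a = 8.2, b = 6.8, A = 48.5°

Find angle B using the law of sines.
a/sin(A) = b/sin(B)  ⇒  sin(B) = b·sin(A)/a = 6.8·sin(48.5°)/8.2
sin(48.5°) ≈ 0.748956
sin(B) ≈ 6.8·0.748956/8.2 ≈ 5.0929/8.2 ≈ 0.621085
B = arcsin(0.621085) ≈ 38.3954°
(Since b ≤ a we need B ≤ A, so the obtuse alternative 180° − 38.3954° ≈ 141.605° is rejected.)

B = 38.4°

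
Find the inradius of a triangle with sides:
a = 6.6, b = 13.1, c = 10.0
r = Area/s where s is the semi-perimeter.
s = (6.6 + 13.1 + 10.0)/2 = 29.7/2 = 14.85
Area = √(s(s−a)(s−b)(s−c)) = √(14.85·8.25·1.75·4.85) ≈ √1039.82 ≈ 32.2463
r ≈ 32.2463/14.85 ≈ 2.17147

r = 2.171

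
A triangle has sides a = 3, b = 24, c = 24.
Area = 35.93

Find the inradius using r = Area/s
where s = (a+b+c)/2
s = (3 + 24 + 24)/2 = 51/2 = 25.5
r = Area/s = 35.93/25.5 ≈ 1.40902

r = 1.409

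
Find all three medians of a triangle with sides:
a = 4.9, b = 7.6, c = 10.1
Median formula: m_a = ½√(2b² + 2c² − a²) (and cyclically). a² = 24.01, b² = 57.76, c² = 102.01.
m_a = ½√(2·57.76 + 2·102.01 − 24.01) = ½√295.53 ≈ ½·17.191 ≈ 8.59549
m_b = ½√(2·24.01 + 2·102.01 − 57.76) = ½√194.28 ≈ ½·13.9384 ≈ 6.96922
m_c = ½√(2·24.01 + 2·57.76 − 102.01) = ½√61.53 ≈ ½·7.84411 ≈ 3.92205

m_a = 8.595, m_b = 6.969, m_c = 3.922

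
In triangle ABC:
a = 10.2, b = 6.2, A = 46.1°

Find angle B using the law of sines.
a/sin(A) = b/sin(B)  ⇒  sin(B) = b·sin(A)/a = 6.2·sin(46.1°)/10.2
sin(46.1°) ≈ 0.720551
sin(B) ≈ 6.2·0.720551/10.2 ≈ 4.46742/10.2 ≈ 0.437982
B = arcsin(0.437982) ≈ 25.9752°
(Since b ≤ a we need B ≤ A, so the obtuse alternative 180° − 25.9752° ≈ 154.025° is rejected.)

B = 25.98°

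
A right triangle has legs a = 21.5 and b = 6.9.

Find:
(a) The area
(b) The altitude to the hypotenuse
(a) The legs are perpendicular, so Area = ½·a·b = ½·21.5·6.9 = ½·148.35 = 74.175
(b) Hypotenuse c = √(a² + b²) = √(462.25 + 47.61) = √509.86 ≈ 22.5801
    Area = ½·c·h_c  ⇒  h_c = 2·Area/c = 148.35/22.5801 ≈ 6.56995

Area = 74.175, h_c = 6.57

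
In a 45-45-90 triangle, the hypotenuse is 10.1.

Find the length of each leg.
In a 45-45-90 triangle hypotenuse = leg·√2, so leg = hypotenuse/√2.
Leg = 10.1/√2 ≈ 10.1/1.41421 ≈ 7.14178

Each leg = 7.142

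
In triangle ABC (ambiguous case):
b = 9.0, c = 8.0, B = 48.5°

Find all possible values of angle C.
b/sin(B) = c/sin(C)  ⇒  sin(C) = c·sin(B)/b = 8.0·sin(48.5°)/9.0
sin(48.5°) ≈ 0.748956
sin(C) ≈ 8.0·0.748956/9.0 ≈ 5.99165/9.0 ≈ 0.665738
Candidate 1: C₁ = arcsin(0.665738) ≈ 41.739°  →  A = 180° − 48.5° − 41.739° ≈ 89.761° > 0, valid
Candidate 2: C₂ = 180° − C₁ ≈ 138.261°  →  A = 180° − 48.5° − 138.261° ≈ -6.761° ≤ 0, not a valid triangle

C = 41.74° (one solution)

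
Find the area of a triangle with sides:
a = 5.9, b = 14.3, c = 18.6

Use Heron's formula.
s = (5.9 + 14.3 + 18.6)/2 = 38.8/2 = 19.4
s − a = 13.5, s − b = 5.1, s − c = 0.8
s(s−a)(s−b)(s−c) = 19.4·13.5·5.1·0.8 ≈ 1068.55
Area = √1068.55 ≈ 32.6887

Area = 32.69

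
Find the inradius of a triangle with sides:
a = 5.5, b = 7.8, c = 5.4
r = Area/s where s is the semi-perimeter.
s = (5.5 + 7.8 + 5.4)/2 = 18.7/2 = 9.35
Area = √(s(s−a)(s−b)(s−c)) = √(9.35·3.85·1.55·3.95) ≈ √220.395 ≈ 14.8457
r ≈ 14.8457/9.35 ≈ 1.58777

r = 1.588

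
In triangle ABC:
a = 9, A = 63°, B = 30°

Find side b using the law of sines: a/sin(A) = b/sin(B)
a/sin(A) = b/sin(B)  ⇒  b = a·sin(B)/sin(A) = 9·sin(30°)/sin(63°)
sin(30°) ≈ 0.5, sin(63°) ≈ 0.891007
b ≈ 9·0.5/0.891007 ≈ 4.5/0.891007 ≈ 5.05047

b = 5.05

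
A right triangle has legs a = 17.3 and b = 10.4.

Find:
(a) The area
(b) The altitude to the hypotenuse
(a) The legs are perpendicular, so Area = ½·a·b = ½·17.3·10.4 = ½·179.92 = 89.96
(b) Hypotenuse c = √(a² + b²) = √(299.29 + 108.16) = √407.45 ≈ 20.1854
    Area = ½·c·h_c  ⇒  h_c = 2·Area/c = 179.92/20.1854 ≈ 8.91338

Area = 89.96, h_c = 8.913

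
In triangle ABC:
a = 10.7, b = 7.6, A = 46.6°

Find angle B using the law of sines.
a/sin(A) = b/sin(B)  ⇒  sin(B) = b·sin(A)/a = 7.6·sin(46.6°)/10.7
sin(46.6°) ≈ 0.726575
sin(B) ≈ 7.6·0.726575/10.7 ≈ 5.52197/10.7 ≈ 0.516072
B = arcsin(0.516072) ≈ 31.0691°
(Since b ≤ a we need B ≤ A, so the obtuse alternative 180° − 31.0691° ≈ 148.931° is rejected.)

B = 31.07°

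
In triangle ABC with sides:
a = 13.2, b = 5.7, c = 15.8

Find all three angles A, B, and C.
Law of cosines for each angle (a² = 174.24, b² = 32.49, c² = 249.64):
cos(A) = (b² + c² − a²)/(2bc) = (32.49 + 249.64 − 174.24)/(2·5.7·15.8) = 107.89/180.12 ≈ 0.59899  ⇒  A ≈ 53.2024°
cos(B) = (a² + c² − b²)/(2ac) = (174.24 + 249.64 − 32.49)/(2·13.2·15.8) = 391.39/417.12 ≈ 0.938315  ⇒  B ≈ 20.2295°
cos(C) = (a² + b² − c²)/(2ab) = (174.24 + 32.49 − 249.64)/(2·13.2·5.7) = -42.91/150.48 ≈ -0.285154  ⇒  C ≈ 106.568°
Check: A + B + C ≈ 180°

A = 53.2°, B = 20.23°, C = 106.6°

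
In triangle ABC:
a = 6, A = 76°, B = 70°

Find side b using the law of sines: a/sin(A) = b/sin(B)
a/sin(A) = b/sin(B)  ⇒  b = a·sin(B)/sin(A) = 6·sin(70°)/sin(76°)
sin(70°) ≈ 0.939693, sin(76°) ≈ 0.970296
b ≈ 6·0.939693/0.970296 ≈ 5.63816/0.970296 ≈ 5.81076

b = 5.811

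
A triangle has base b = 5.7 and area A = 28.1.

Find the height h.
A = ½·b·h  ⇒  h = 2A/b = 2·28.1/5.7 = 56.2/5.7 ≈ 9.85965

h = 9.86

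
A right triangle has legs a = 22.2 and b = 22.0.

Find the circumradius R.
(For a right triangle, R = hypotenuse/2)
Hypotenuse c = √(a² + b²) = √(492.84 + 484) = √976.84 ≈ 31.2544
R = c/2 ≈ 31.2544/2 ≈ 15.6272

R = 15.63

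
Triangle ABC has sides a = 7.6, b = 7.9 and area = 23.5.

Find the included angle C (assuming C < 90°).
Area = ½·a·b·sin(C)  ⇒  sin(C) = 2·Area/(a·b) = 2·23.5/(7.6·7.9) = 47/60.04 ≈ 0.782811
C = arcsin(0.782811) ≈ 51.5187° (taking the acute solution since C < 90°)

C = 51.52°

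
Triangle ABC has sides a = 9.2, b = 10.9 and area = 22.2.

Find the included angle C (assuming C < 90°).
Area = ½·a·b·sin(C)  ⇒  sin(C) = 2·Area/(a·b) = 2·22.2/(9.2·10.9) = 44.4/100.28 ≈ 0.44276
C = arcsin(0.44276) ≈ 26.2801° (taking the acute solution since C < 90°)

C = 26.28°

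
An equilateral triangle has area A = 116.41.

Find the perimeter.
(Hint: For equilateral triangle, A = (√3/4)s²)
A = (√3/4)s²  ⇒  s² = 4A/√3 = 4·116.41/√3 = 465.64/1.73205 ≈ 268.837
s ≈ √268.837 ≈ 16.3963
Perimeter = 3s ≈ 3·16.3963 ≈ 49.1888

Perimeter = 49.19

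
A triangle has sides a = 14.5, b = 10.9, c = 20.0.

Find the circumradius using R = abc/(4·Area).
First find the area with Heron's formula.
s = (14.5 + 10.9 + 20.0)/2 = 22.7
Area = √(s(s−a)(s−b)(s−c)) = √(22.7·8.2·11.8·2.7) ≈ √5930.42 ≈ 77.0092
abc = 14.5·10.9·20.0 = 3161
R = abc/(4·Area) ≈ 3161/(4·77.0092) = 3161/308.037 ≈ 10.2618

R = 10.26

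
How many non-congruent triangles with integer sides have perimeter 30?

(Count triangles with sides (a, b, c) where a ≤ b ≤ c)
Let a ≤ b ≤ c with a + b + c = 30. The only binding inequality is a + b > c, i.e. 30 − c > c, so c < 30/2; and c ≥ 30/3 since c is the largest side.
So 10 ≤ c ≤ 14. For each c, b runs from ⌈(30 − c)/2⌉ up to c (then a = 30 − b − c satisfies 1 ≤ a ≤ b automatically), giving c − ⌈(30 − c)/2⌉ + 1 choices.
Summing over c: 1 + 2 + 4 + 5 + 7 = 19
Check (closed form: nearest integer to p²/48 for even p, (p+3)²/48 for odd p): 30²/48 = 900/48 ≈ 18.75 → 19

19 triangles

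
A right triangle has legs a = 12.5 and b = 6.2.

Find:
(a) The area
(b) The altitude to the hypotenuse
(a) The legs are perpendicular, so Area = ½·a·b = ½·12.5·6.2 = ½·77.5 = 38.75
(b) Hypotenuse c = √(a² + b²) = √(156.25 + 38.44) = √194.69 ≈ 13.9531
    Area = ½·c·h_c  ⇒  h_c = 2·Area/c = 77.5/13.9531 ≈ 5.55431

Area = 38.75, h_c = 5.554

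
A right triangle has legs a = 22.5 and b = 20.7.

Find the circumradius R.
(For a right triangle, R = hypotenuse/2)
Hypotenuse c = √(a² + b²) = √(506.25 + 428.49) = √934.74 ≈ 30.5735
R = c/2 ≈ 30.5735/2 ≈ 15.2868

R = 15.29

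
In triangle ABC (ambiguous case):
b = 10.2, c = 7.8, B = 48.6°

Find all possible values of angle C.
b/sin(B) = c/sin(C)  ⇒  sin(C) = c·sin(B)/b = 7.8·sin(48.6°)/10.2
sin(48.6°) ≈ 0.750111
sin(C) ≈ 7.8·0.750111/10.2 ≈ 5.85087/10.2 ≈ 0.573614
Candidate 1: C₁ = arcsin(0.573614) ≈ 35.0027°  →  A = 180° − 48.6° − 35.0027° ≈ 96.3973° > 0, valid
Candidate 2: C₂ = 180° − C₁ ≈ 144.997°  →  A = 180° − 48.6° − 144.997° ≈ -13.5973° ≤ 0, not a valid triangle

C = 35° (one solution)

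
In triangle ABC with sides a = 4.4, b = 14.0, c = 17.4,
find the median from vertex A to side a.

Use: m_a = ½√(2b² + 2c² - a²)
m_a = ½√(2·14.0² + 2·17.4² − 4.4²) = ½√(2·196 + 2·302.76 − 19.36) = ½√(392 + 605.52 − 19.36) = ½√978.16
√978.16 ≈ 31.2755, so m_a ≈ 15.6378

m_a = 15.64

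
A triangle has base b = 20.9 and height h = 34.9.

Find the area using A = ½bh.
A = ½·b·h = ½·20.9·34.9 = ½·729.41 = 364.705

Area = 364.705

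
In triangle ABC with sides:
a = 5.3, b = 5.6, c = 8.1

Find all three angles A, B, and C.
Law of cosines for each angle (a² = 28.09, b² = 31.36, c² = 65.61):
cos(A) = (b² + c² − a²)/(2bc) = (31.36 + 65.61 − 28.09)/(2·5.6·8.1) = 68.88/90.72 ≈ 0.759259  ⇒  A ≈ 40.6011°
cos(B) = (a² + c² − b²)/(2ac) = (28.09 + 65.61 − 31.36)/(2·5.3·8.1) = 62.34/85.86 ≈ 0.726066  ⇒  B ≈ 43.4424°
cos(C) = (a² + b² − c²)/(2ab) = (28.09 + 31.36 − 65.61)/(2·5.3·5.6) = -6.16/59.36 ≈ -0.103774  ⇒  C ≈ 95.9565°
Check: A + B + C ≈ 180°

A = 40.6°, B = 43.44°, C = 95.96°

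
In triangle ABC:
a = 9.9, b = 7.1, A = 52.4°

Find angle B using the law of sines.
a/sin(A) = b/sin(B)  ⇒  sin(B) = b·sin(A)/a = 7.1·sin(52.4°)/9.9
sin(52.4°) ≈ 0.79229
sin(B) ≈ 7.1·0.79229/9.9 ≈ 5.62526/9.9 ≈ 0.568208
B = arcsin(0.568208) ≈ 34.6253°
(Since b ≤ a we need B ≤ A, so the obtuse alternative 180° − 34.6253° ≈ 145.375° is rejected.)

B = 34.63°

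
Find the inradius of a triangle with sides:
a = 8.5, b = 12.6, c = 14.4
r = Area/s where s is the semi-perimeter.
s = (8.5 + 12.6 + 14.4)/2 = 35.5/2 = 17.75
Area = √(s(s−a)(s−b)(s−c)) = √(17.75·9.25·5.15·3.35) ≈ √2832.64 ≈ 53.2226
r ≈ 53.2226/17.75 ≈ 2.99846

r = 2.998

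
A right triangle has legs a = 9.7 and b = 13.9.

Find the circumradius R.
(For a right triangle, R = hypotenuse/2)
Hypotenuse c = √(a² + b²) = √(94.09 + 193.21) = √287.3 ≈ 16.9499
R = c/2 ≈ 16.9499/2 ≈ 8.47496

R = 8.475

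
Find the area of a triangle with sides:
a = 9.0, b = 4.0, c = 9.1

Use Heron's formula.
s = (9.0 + 4.0 + 9.1)/2 = 22.1/2 = 11.05
s − a = 2.05, s − b = 7.05, s − c = 1.95
s(s−a)(s−b)(s−c) = 11.05·2.05·7.05·1.95 ≈ 311.415
Area = √311.415 ≈ 17.647

Area = 17.65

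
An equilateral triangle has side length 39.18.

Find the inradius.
r = Area/s with s the semi-perimeter.
Area = (√3/4)·39.18² = (√3/4)·1535.0724 ≈ 0.433013·1535.0724 ≈ 664.706
s = 3·39.18/2 = 58.77
r ≈ 664.706/58.77 ≈ 11.3103
(Equivalently r = side/(2√3) = 39.18/3.4641 ≈ 11.3103.)

r = 11.31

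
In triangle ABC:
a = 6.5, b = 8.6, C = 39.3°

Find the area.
Two sides and the included angle (SAS): A = ½·a·b·sin(C) = ½·6.5·8.6·sin(39.3°)
sin(39.3°) ≈ 0.633381
A ≈ ½·55.9·0.633381 = 27.95·0.633381 ≈ 17.703

Area = 17.7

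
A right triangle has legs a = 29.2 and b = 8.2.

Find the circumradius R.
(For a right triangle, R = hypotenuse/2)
Hypotenuse c = √(a² + b²) = √(852.64 + 67.24) = √919.88 ≈ 30.3295
R = c/2 ≈ 30.3295/2 ≈ 15.1648

R = 15.16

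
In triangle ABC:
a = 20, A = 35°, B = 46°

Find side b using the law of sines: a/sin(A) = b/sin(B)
a/sin(A) = b/sin(B)  ⇒  b = a·sin(B)/sin(A) = 20·sin(46°)/sin(35°)
sin(46°) ≈ 0.71934, sin(35°) ≈ 0.573576
b ≈ 20·0.71934/0.573576 ≈ 14.3868/0.573576 ≈ 25.0826

b = 25.08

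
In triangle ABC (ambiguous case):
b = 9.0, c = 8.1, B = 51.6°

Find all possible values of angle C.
b/sin(B) = c/sin(C)  ⇒  sin(C) = c·sin(B)/b = 8.1·sin(51.6°)/9.0
sin(51.6°) ≈ 0.783693
sin(C) ≈ 8.1·0.783693/9.0 ≈ 6.34792/9.0 ≈ 0.705324
Candidate 1: C₁ = arcsin(0.705324) ≈ 44.8557°  →  A = 180° − 51.6° − 44.8557° ≈ 83.5443° > 0, valid
Candidate 2: C₂ = 180° − C₁ ≈ 135.144°  →  A = 180° − 51.6° − 135.144° ≈ -6.7443° ≤ 0, not a valid triangle

C = 44.86° (one solution)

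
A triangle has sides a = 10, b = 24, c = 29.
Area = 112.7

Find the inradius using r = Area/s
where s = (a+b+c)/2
s = (10 + 24 + 29)/2 = 63/2 = 31.5
r = Area/s = 112.7/31.5 ≈ 3.57778

r = 3.578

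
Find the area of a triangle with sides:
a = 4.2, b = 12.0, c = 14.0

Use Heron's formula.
s = (4.2 + 12.0 + 14.0)/2 = 30.2/2 = 15.1
s − a = 10.9, s − b = 3.1, s − c = 1.1
s(s−a)(s−b)(s−c) = 15.1·10.9·3.1·1.1 ≈ 561.252
Area = √561.252 ≈ 23.6908

Area = 23.69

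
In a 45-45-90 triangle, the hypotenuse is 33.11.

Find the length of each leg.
In a 45-45-90 triangle hypotenuse = leg·√2, so leg = hypotenuse/√2.
Leg = 33.11/√2 ≈ 33.11/1.41421 ≈ 23.4123

Each leg = 23.41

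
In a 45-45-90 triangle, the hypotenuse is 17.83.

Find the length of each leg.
In a 45-45-90 triangle hypotenuse = leg·√2, so leg = hypotenuse/√2.
Leg = 17.83/√2 ≈ 17.83/1.41421 ≈ 12.6077

Each leg = 12.61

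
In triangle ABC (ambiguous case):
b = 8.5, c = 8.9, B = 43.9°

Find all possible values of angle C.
b/sin(B) = c/sin(C)  ⇒  sin(C) = c·sin(B)/b = 8.9·sin(43.9°)/8.5
sin(43.9°) ≈ 0.693402
sin(C) ≈ 8.9·0.693402/8.5 ≈ 6.17128/8.5 ≈ 0.726033
Candidate 1: C₁ = arcsin(0.726033) ≈ 46.5548°  →  A = 180° − 43.9° − 46.5548° ≈ 89.5452° > 0, valid
Candidate 2: C₂ = 180° − C₁ ≈ 133.445°  →  A = 180° − 43.9° − 133.445° ≈ 2.65481° > 0, valid

C = 46.55° or C = 133.4° (two solutions)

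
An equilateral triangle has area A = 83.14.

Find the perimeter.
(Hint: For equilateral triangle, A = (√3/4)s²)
A = (√3/4)s²  ⇒  s² = 4A/√3 = 4·83.14/√3 = 332.56/1.73205 ≈ 192.004
s ≈ √192.004 ≈ 13.8565
Perimeter = 3s ≈ 3·13.8565 ≈ 41.5696

Perimeter = 41.57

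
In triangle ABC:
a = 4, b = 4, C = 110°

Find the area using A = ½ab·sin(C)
A = ½·a·b·sin(C) = ½·4·4·sin(110°)
sin(110°) ≈ 0.939693
A ≈ ½·16·0.939693 = 8·0.939693 ≈ 7.51754

Area = 7.518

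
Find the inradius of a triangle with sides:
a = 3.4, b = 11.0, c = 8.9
r = Area/s where s is the semi-perimeter.
s = (3.4 + 11.0 + 8.9)/2 = 23.3/2 = 11.65
Area = √(s(s−a)(s−b)(s−c)) = √(11.65·8.25·0.65·2.75) ≈ √171.801 ≈ 13.1073
r ≈ 13.1073/11.65 ≈ 1.12509

r = 1.125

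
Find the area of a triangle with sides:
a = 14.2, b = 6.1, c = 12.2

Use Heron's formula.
s = (14.2 + 6.1 + 12.2)/2 = 32.5/2 = 16.25
s − a = 2.05, s − b = 10.15, s − c = 4.05
s(s−a)(s−b)(s−c) = 16.25·2.05·10.15·4.05 ≈ 1369.39
Area = √1369.39 ≈ 37.0053

Area = 37.01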